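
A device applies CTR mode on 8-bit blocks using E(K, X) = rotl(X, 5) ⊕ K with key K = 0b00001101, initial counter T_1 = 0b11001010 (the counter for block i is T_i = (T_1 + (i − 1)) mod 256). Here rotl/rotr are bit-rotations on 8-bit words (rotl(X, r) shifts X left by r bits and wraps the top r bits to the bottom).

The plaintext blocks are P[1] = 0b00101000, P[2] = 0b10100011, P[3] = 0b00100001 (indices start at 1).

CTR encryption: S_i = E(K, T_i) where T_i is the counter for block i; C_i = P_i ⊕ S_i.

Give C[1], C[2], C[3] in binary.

C[1]: T = 0b11001010, S = E(K, T) = 0b01010100; 0b00101000 ⊕ 0b01010100 = 0b01111100.
C[2]: T = 0b11001011, S = E(K, T) = 0b01110100; 0b10100011 ⊕ 0b01110100 = 0b11010111.
C[3]: T = 0b11001100, S = E(K, T) = 0b10010100; 0b00100001 ⊕ 0b10010100 = 0b10110101.

C[1] = 0b01111100, C[2] = 0b11010111, C[3] = 0b10110101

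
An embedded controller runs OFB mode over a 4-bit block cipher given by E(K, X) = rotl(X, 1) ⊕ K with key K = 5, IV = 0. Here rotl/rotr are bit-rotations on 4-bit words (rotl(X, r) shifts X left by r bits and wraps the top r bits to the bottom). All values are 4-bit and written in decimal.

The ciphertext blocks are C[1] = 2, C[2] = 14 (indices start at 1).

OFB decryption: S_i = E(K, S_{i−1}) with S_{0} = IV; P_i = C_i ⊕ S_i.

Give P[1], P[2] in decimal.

P[1] = 7, P[2] = 1

P[1]: S = E(K, 0) = 5; 2 ⊕ 5 = 7.
P[2]: S = E(K, 5) = 15; 14 ⊕ 15 = 1.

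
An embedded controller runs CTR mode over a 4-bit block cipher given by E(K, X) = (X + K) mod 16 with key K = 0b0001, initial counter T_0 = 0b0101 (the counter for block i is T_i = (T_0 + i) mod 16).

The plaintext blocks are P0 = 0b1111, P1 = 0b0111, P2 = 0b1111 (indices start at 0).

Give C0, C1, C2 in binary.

CTR encryption: S_i = E(K, T_i) where T_i is the counter for block i; C_i = P_i ⊕ S_i.
C0: T = 0b0101, S = E(K, T) = 0b0110; 0b1111 ⊕ 0b0110 = 0b1001.
C1: T = 0b0110, S = E(K, T) = 0b0111; 0b0111 ⊕ 0b0111 = 0b0000.
C2: T = 0b0111, S = E(K, T) = 0b1000; 0b1111 ⊕ 0b1000 = 0b0111.

C0 = 0b1001, C1 = 0b0000, C2 = 0b0111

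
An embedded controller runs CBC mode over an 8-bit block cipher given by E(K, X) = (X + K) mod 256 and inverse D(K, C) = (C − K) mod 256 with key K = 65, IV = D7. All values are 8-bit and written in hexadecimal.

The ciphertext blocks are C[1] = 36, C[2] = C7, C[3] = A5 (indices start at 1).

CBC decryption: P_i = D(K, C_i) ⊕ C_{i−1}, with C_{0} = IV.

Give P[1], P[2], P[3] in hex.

P[1]: D(K, 36) = D1; D1 ⊕ D7 = 06.
P[2]: D(K, C7) = 62; 62 ⊕ 36 = 54.
P[3]: D(K, A5) = 40; 40 ⊕ C7 = 87.

P[1] = 06, P[2] = 54, P[3] = 87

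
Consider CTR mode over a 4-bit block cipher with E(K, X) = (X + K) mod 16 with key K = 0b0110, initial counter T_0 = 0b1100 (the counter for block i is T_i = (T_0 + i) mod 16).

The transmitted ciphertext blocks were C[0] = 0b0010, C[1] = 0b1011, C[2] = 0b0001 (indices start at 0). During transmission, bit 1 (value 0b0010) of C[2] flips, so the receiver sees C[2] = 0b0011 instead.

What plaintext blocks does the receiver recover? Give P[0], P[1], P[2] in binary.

CTR decryption: S_i = E(K, T_i) where T_i is the counter for block i; P_i = C_i ⊕ S_i.
Only C[2] changed, to 0b0011. In CTR, a change in C_i flips the same bit in P_i only; the keystream is unaffected. Decrypting the received ciphertext:
P[0]: T = 0b1100, S = E(K, T) = 0b0010; 0b0010 ⊕ 0b0010 = 0b0000.
P[1]: T = 0b1101, S = E(K, T) = 0b0011; 0b1011 ⊕ 0b0011 = 0b1000.
P[2]: T = 0b1110, S = E(K, T) = 0b0100; 0b0011 ⊕ 0b0100 = 0b0111.
Blocks that differ from the original plaintext: P[2].

P[0] = 0b0000, P[1] = 0b1000, P[2] = 0b0111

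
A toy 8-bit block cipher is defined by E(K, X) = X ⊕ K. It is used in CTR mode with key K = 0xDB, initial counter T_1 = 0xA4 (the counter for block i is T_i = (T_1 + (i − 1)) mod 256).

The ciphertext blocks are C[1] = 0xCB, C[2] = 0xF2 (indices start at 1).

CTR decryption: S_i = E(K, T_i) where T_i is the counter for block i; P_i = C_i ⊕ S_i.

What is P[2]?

P[2]: T = 0xA5, S = E(K, T) = 0x7E; 0xF2 ⊕ 0x7E = 0x8C.

P[2] = 0x8C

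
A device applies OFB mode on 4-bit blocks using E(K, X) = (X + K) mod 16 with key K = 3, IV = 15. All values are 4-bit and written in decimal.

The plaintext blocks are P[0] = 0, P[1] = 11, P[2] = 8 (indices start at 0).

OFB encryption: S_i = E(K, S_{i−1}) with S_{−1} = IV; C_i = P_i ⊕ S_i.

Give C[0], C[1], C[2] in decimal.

C[0]: S = E(K, 15) = 2; 0 ⊕ 2 = 2.
C[1]: S = E(K, 2) = 5; 11 ⊕ 5 = 14.
C[2]: S = E(K, 5) = 8; 8 ⊕ 8 = 0.

C[0] = 2, C[1] = 14, C[2] = 0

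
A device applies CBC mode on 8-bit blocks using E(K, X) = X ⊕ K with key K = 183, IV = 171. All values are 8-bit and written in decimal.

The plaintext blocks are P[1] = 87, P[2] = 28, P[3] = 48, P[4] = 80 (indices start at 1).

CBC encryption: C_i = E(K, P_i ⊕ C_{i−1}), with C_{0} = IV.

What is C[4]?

C[1]: P[1] ⊕ 171 = 252; E(K, 252) = 75.
C[2]: P[2] ⊕ 75 = 87; E(K, 87) = 224.
C[3]: P[3] ⊕ 224 = 208; E(K, 208) = 103.
C[4]: P[4] ⊕ 103 = 55; E(K, 55) = 128.

C[4] = 128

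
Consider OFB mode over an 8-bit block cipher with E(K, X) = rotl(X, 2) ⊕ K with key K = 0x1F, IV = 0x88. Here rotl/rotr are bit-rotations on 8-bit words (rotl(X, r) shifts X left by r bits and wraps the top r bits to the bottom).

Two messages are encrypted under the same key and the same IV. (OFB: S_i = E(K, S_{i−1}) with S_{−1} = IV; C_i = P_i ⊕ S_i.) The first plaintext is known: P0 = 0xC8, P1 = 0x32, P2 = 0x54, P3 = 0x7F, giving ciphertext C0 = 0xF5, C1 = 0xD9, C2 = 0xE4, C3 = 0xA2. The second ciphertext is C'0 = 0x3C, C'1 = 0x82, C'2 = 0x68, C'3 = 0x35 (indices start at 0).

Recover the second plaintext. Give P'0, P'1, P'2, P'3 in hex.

P'0 = 0x01, P'1 = 0x69, P'2 = 0xD8, P'3 = 0xE8

In OFB with a reused IV, both messages share the same keystream S_i, so C_i ⊕ C'_i = P_i ⊕ P'_i and thus P'_i = P_i ⊕ C_i ⊕ C'_i.
P'0: 0xC8 ⊕ 0xF5 ⊕ 0x3C = 0x01.
P'1: 0x32 ⊕ 0xD9 ⊕ 0x82 = 0x69.
P'2: 0x54 ⊕ 0xE4 ⊕ 0x68 = 0xD8.
P'3: 0x7F ⊕ 0xA2 ⊕ 0x35 = 0xE8.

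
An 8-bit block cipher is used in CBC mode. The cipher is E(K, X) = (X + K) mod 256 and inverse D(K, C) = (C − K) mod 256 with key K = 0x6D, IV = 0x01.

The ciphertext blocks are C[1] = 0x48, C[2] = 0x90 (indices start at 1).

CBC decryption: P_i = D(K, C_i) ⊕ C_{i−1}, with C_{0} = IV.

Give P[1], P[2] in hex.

P[1]: D(K, 0x48) = 0xDB; 0xDB ⊕ 0x01 = 0xDA.
P[2]: D(K, 0x90) = 0x23; 0x23 ⊕ 0x48 = 0x6B.

P[1] = 0xDA, P[2] = 0x6B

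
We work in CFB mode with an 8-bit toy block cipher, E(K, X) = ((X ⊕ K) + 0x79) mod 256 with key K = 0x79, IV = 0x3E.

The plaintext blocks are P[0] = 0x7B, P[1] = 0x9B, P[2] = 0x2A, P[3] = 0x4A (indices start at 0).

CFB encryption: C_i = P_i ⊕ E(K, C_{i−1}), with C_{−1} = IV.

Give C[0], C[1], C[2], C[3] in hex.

C[0] = 0xBB, C[1] = 0xA0, C[2] = 0x78, C[3] = 0x30

C[0]: E(K, 0x3E) = 0xC0; 0x7B ⊕ 0xC0 = 0xBB.
C[1]: E(K, 0xBB) = 0x3B; 0x9B ⊕ 0x3B = 0xA0.
C[2]: E(K, 0xA0) = 0x52; 0x2A ⊕ 0x52 = 0x78.
C[3]: E(K, 0x78) = 0x7A; 0x4A ⊕ 0x7A = 0x30.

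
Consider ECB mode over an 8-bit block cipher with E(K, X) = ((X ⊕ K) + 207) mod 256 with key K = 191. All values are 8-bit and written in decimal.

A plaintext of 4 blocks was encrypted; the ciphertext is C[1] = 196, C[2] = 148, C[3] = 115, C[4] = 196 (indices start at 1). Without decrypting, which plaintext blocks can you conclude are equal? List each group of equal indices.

P[1] = P[4]

ECB encrypts each block independently with the same key, so equal ciphertext blocks imply equal plaintext blocks.
C[1] = C[4] = 196, so P[1] = P[4].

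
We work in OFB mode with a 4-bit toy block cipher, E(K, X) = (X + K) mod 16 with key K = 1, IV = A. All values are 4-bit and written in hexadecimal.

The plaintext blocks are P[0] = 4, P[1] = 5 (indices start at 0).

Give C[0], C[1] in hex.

OFB encryption: S_i = E(K, S_{i−1}) with S_{−1} = IV; C_i = P_i ⊕ S_i.
C[0]: S = E(K, A) = B; 4 ⊕ B = F.
C[1]: S = E(K, B) = C; 5 ⊕ C = 9.

C[0] = F, C[1] = 9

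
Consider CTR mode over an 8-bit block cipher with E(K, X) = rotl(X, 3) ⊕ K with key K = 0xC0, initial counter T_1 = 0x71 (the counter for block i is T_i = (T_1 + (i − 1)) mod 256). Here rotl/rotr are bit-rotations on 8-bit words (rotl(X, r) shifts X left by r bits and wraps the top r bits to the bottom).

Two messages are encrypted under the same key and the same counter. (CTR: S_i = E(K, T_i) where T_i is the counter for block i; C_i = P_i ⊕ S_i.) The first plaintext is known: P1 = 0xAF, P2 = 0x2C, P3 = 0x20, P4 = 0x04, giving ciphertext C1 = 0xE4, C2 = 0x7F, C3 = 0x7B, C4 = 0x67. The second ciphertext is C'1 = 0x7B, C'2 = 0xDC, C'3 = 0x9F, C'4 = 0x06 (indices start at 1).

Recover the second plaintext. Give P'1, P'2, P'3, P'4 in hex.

In CTR with a reused counter, both messages share the same keystream S_i, so C_i ⊕ C'_i = P_i ⊕ P'_i and thus P'_i = P_i ⊕ C_i ⊕ C'_i.
P'1: 0xAF ⊕ 0xE4 ⊕ 0x7B = 0x30.
P'2: 0x2C ⊕ 0x7F ⊕ 0xDC = 0x8F.
P'3: 0x20 ⊕ 0x7B ⊕ 0x9F = 0xC4.
P'4: 0x04 ⊕ 0x67 ⊕ 0x06 = 0x65.

P'1 = 0x30, P'2 = 0x8F, P'3 = 0xC4, P'4 = 0x65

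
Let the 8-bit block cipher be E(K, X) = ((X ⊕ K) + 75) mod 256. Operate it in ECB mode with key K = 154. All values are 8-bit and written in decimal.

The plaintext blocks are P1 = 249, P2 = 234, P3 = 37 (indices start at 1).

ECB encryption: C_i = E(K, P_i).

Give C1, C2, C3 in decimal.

C1: E(K, 249) = 174.
C2: E(K, 234) = 187.
C3: E(K, 37) = 10.

C1 = 174, C2 = 187, C3 = 10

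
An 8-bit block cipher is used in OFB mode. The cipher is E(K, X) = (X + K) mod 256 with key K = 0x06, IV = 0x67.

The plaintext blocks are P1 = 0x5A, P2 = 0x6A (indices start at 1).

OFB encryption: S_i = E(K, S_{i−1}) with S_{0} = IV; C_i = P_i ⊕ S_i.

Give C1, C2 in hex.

C1 = 0x37, C2 = 0x19

C1: S = E(K, 0x67) = 0x6D; 0x5A ⊕ 0x6D = 0x37.
C2: S = E(K, 0x6D) = 0x73; 0x6A ⊕ 0x73 = 0x19.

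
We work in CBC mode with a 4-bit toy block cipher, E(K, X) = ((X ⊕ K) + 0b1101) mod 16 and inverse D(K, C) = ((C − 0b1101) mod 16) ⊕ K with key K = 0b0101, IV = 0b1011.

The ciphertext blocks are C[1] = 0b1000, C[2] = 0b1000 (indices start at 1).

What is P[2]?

CBC decryption: P_i = D(K, C_i) ⊕ C_{i−1}, with C_{0} = IV.
P[2]: D(K, 0b1000) = 0b1110; 0b1110 ⊕ 0b1000 = 0b0110.

P[2] = 0b0110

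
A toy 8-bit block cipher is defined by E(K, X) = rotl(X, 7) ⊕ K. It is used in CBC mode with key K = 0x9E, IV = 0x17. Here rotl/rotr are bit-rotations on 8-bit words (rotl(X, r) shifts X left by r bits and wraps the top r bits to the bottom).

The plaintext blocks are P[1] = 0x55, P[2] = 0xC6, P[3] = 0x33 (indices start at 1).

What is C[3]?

CBC encryption: C_i = E(K, P_i ⊕ C_{i−1}), with C_{0} = IV.
C[1]: P[1] ⊕ 0x17 = 0x42; E(K, 0x42) = 0xBF.
C[2]: P[2] ⊕ 0xBF = 0x79; E(K, 0x79) = 0x22.
C[3]: P[3] ⊕ 0x22 = 0x11; E(K, 0x11) = 0x16.

C[3] = 0x16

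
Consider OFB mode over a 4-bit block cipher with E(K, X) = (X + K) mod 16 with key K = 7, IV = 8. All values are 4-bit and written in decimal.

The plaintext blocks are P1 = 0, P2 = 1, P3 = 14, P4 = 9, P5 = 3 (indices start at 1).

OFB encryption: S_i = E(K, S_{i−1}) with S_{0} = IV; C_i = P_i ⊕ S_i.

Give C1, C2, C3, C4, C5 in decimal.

C1 = 15, C2 = 7, C3 = 3, C4 = 13, C5 = 8

C1: S = E(K, 8) = 15; 0 ⊕ 15 = 15.
C2: S = E(K, 15) = 6; 1 ⊕ 6 = 7.
C3: S = E(K, 6) = 13; 14 ⊕ 13 = 3.
C4: S = E(K, 13) = 4; 9 ⊕ 4 = 13.
C5: S = E(K, 4) = 11; 3 ⊕ 11 = 8.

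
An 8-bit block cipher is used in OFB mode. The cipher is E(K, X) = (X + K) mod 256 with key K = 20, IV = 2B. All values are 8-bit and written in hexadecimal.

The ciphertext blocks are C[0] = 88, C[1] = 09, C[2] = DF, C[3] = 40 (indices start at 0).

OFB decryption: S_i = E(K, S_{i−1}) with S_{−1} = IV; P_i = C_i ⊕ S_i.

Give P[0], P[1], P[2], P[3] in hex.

P[0] = C3, P[1] = 62, P[2] = 54, P[3] = EB

P[0]: S = E(K, 2B) = 4B; 88 ⊕ 4B = C3.
P[1]: S = E(K, 4B) = 6B; 09 ⊕ 6B = 62.
P[2]: S = E(K, 6B) = 8B; DF ⊕ 8B = 54.
P[3]: S = E(K, 8B) = AB; 40 ⊕ AB = EB.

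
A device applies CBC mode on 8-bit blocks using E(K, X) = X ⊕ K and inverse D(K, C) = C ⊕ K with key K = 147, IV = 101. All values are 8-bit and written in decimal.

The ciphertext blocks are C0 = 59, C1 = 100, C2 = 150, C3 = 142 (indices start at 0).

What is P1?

P1 = 204

CBC decryption: P_i = D(K, C_i) ⊕ C_{i−1}, with C_{−1} = IV.
P1: D(K, 100) = 247; 247 ⊕ 59 = 204.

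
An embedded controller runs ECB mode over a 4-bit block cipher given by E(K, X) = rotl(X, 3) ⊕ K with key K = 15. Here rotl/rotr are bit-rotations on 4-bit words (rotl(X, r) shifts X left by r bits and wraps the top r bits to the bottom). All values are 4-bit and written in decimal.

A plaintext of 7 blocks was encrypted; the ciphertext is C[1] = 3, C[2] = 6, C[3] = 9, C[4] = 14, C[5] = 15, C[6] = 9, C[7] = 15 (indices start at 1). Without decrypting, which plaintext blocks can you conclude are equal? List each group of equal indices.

P[3] = P[6]; P[5] = P[7]

ECB encrypts each block independently with the same key, so equal ciphertext blocks imply equal plaintext blocks.
C[3] = C[6] = 9, so P[3] = P[6].
C[5] = C[7] = 15, so P[5] = P[7].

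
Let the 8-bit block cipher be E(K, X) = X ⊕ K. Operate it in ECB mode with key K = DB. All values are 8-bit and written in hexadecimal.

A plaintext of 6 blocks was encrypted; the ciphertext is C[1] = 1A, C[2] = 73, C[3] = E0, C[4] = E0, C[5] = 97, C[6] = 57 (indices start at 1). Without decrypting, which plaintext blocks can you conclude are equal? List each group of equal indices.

P[3] = P[4]

ECB encrypts each block independently with the same key, so equal ciphertext blocks imply equal plaintext blocks.
C[3] = C[4] = E0, so P[3] = P[4].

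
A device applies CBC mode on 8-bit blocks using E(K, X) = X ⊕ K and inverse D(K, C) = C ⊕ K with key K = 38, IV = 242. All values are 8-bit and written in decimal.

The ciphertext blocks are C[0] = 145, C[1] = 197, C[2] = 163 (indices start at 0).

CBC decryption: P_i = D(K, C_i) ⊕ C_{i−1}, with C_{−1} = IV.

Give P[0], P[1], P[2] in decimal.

P[0]: D(K, 145) = 183; 183 ⊕ 242 = 69.
P[1]: D(K, 197) = 227; 227 ⊕ 145 = 114.
P[2]: D(K, 163) = 133; 133 ⊕ 197 = 64.

P[0] = 69, P[1] = 114, P[2] = 64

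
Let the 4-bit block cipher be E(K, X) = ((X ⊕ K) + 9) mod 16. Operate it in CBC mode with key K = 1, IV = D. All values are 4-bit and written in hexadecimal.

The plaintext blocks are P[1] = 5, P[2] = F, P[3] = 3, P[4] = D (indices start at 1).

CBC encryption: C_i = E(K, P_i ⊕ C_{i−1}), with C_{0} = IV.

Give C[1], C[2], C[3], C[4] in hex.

C[1]: P[1] ⊕ D = 8; E(K, 8) = 2.
C[2]: P[2] ⊕ 2 = D; E(K, D) = 5.
C[3]: P[3] ⊕ 5 = 6; E(K, 6) = 0.
C[4]: P[4] ⊕ 0 = D; E(K, D) = 5.

C[1] = 2, C[2] = 5, C[3] = 0, C[4] = 5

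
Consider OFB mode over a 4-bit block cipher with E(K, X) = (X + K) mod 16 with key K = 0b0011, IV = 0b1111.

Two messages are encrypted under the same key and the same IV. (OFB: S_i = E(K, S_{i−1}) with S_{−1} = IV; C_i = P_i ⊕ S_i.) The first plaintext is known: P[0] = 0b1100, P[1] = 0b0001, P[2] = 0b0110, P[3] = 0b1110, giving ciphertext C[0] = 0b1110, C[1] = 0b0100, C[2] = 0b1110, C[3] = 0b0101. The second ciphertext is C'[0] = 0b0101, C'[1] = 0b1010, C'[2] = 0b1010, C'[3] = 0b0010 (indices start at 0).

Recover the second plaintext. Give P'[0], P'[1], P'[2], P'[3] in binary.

In OFB with a reused IV, both messages share the same keystream S_i, so C_i ⊕ C'_i = P_i ⊕ P'_i and thus P'_i = P_i ⊕ C_i ⊕ C'_i.
P'[0]: 0b1100 ⊕ 0b1110 ⊕ 0b0101 = 0b0111.
P'[1]: 0b0001 ⊕ 0b0100 ⊕ 0b1010 = 0b1111.
P'[2]: 0b0110 ⊕ 0b1110 ⊕ 0b1010 = 0b0010.
P'[3]: 0b1110 ⊕ 0b0101 ⊕ 0b0010 = 0b1001.

P'[0] = 0b0111, P'[1] = 0b1111, P'[2] = 0b0010, P'[3] = 0b1001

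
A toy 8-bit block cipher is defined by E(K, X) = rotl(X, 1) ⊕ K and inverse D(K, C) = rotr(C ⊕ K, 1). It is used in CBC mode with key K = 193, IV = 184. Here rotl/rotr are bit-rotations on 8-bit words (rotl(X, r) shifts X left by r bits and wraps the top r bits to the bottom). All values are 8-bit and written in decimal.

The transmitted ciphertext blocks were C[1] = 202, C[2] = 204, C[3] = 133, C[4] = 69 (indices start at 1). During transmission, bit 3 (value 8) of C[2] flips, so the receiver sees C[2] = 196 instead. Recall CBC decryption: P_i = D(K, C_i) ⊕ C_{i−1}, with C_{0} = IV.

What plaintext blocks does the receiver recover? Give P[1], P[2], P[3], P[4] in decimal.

P[1] = 61, P[2] = 72, P[3] = 230, P[4] = 199

Only C[2] changed, to 196. In CBC, a change in C_i garbles P_i and flips the same bit in P_{i+1}. Decrypting the received ciphertext:
P[1]: D(K, 202) = 133; 133 ⊕ 184 = 61.
P[2]: D(K, 196) = 130; 130 ⊕ 202 = 72.
P[3]: D(K, 133) = 34; 34 ⊕ 196 = 230.
P[4]: D(K, 69) = 66; 66 ⊕ 133 = 199.
Blocks that differ from the original plaintext: P[2], P[3].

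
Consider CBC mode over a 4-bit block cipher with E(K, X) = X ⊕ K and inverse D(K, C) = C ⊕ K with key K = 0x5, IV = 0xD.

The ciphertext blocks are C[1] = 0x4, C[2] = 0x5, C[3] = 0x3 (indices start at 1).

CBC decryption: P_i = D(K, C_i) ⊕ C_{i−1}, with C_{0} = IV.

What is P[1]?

P[1]: D(K, 0x4) = 0x1; 0x1 ⊕ 0xD = 0xC.

P[1] = 0xC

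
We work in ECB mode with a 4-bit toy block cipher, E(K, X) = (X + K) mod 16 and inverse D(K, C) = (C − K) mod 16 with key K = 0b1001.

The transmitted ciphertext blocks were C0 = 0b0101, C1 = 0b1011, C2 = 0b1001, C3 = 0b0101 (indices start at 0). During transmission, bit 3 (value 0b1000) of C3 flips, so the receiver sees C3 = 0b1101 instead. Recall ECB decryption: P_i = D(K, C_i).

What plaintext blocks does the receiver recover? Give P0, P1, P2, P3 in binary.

P0 = 0b1100, P1 = 0b0010, P2 = 0b0000, P3 = 0b0100

Only C3 changed, to 0b1101. In ECB, a change in C_i affects only P_i. Decrypting the received ciphertext:
P0: D(K, 0b0101) = 0b1100.
P1: D(K, 0b1011) = 0b0010.
P2: D(K, 0b1001) = 0b0000.
P3: D(K, 0b1101) = 0b0100.
Blocks that differ from the original plaintext: P3.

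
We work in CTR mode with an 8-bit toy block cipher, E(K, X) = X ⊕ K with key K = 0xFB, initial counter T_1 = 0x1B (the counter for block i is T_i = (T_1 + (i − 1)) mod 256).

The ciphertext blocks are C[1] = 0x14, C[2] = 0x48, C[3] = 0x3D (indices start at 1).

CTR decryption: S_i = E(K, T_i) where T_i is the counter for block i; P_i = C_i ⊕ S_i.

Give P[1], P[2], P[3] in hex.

P[1] = 0xF4, P[2] = 0xAF, P[3] = 0xDB

P[1]: T = 0x1B, S = E(K, T) = 0xE0; 0x14 ⊕ 0xE0 = 0xF4.
P[2]: T = 0x1C, S = E(K, T) = 0xE7; 0x48 ⊕ 0xE7 = 0xAF.
P[3]: T = 0x1D, S = E(K, T) = 0xE6; 0x3D ⊕ 0xE6 = 0xDB.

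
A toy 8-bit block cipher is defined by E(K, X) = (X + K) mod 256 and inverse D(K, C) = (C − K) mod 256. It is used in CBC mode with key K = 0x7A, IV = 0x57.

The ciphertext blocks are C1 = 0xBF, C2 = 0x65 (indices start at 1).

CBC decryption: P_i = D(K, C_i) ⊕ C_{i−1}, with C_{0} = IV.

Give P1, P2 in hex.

P1: D(K, 0xBF) = 0x45; 0x45 ⊕ 0x57 = 0x12.
P2: D(K, 0x65) = 0xEB; 0xEB ⊕ 0xBF = 0x54.

P1 = 0x12, P2 = 0x54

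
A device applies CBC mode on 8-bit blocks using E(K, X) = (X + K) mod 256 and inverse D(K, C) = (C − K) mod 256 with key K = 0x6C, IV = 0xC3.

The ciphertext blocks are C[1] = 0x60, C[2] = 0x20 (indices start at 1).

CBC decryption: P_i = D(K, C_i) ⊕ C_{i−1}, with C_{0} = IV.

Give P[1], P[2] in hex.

P[1] = 0x37, P[2] = 0xD4

P[1]: D(K, 0x60) = 0xF4; 0xF4 ⊕ 0xC3 = 0x37.
P[2]: D(K, 0x20) = 0xB4; 0xB4 ⊕ 0x60 = 0xD4.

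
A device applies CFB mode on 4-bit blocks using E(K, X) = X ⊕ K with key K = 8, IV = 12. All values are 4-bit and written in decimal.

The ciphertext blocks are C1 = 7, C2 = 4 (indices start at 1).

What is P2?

CFB decryption: P_i = C_i ⊕ E(K, C_{i−1}), with C_{0} = IV.
P2: E(K, 7) = 15; 4 ⊕ 15 = 11.

P2 = 11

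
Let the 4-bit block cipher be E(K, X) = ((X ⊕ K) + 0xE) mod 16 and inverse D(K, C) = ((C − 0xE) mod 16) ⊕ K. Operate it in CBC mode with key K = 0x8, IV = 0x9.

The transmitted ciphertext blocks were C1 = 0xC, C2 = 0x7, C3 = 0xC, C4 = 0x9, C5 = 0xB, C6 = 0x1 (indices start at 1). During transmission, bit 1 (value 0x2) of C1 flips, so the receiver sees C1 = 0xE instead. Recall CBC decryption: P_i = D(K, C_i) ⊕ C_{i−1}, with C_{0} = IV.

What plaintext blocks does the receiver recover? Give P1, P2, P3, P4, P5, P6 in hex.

P1 = 0x1, P2 = 0xF, P3 = 0x1, P4 = 0xF, P5 = 0xC, P6 = 0x0

Only C1 changed, to 0xE. In CBC, a change in C_i garbles P_i and flips the same bit in P_{i+1}. Decrypting the received ciphertext:
P1: D(K, 0xE) = 0x8; 0x8 ⊕ 0x9 = 0x1.
P2: D(K, 0x7) = 0x1; 0x1 ⊕ 0xE = 0xF.
P3: D(K, 0xC) = 0x6; 0x6 ⊕ 0x7 = 0x1.
P4: D(K, 0x9) = 0x3; 0x3 ⊕ 0xC = 0xF.
P5: D(K, 0xB) = 0x5; 0x5 ⊕ 0x9 = 0xC.
P6: D(K, 0x1) = 0xB; 0xB ⊕ 0xB = 0x0.
Blocks that differ from the original plaintext: P1, P2.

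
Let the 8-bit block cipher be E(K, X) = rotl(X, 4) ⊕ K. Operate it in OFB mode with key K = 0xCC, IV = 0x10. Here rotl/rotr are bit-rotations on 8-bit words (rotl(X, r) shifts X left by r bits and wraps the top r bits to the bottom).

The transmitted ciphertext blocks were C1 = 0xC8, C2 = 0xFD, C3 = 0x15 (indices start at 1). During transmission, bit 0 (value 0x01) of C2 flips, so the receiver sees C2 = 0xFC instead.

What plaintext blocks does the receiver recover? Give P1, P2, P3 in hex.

OFB decryption: S_i = E(K, S_{i−1}) with S_{0} = IV; P_i = C_i ⊕ S_i.
Only C2 changed, to 0xFC. In OFB, a change in C_i flips the same bit in P_i only; the keystream is unaffected. Decrypting the received ciphertext:
P1: S = E(K, 0x10) = 0xCD; 0xC8 ⊕ 0xCD = 0x05.
P2: S = E(K, 0xCD) = 0x10; 0xFC ⊕ 0x10 = 0xEC.
P3: S = E(K, 0x10) = 0xCD; 0x15 ⊕ 0xCD = 0xD8.
Blocks that differ from the original plaintext: P2.

P1 = 0x05, P2 = 0xEC, P3 = 0xD8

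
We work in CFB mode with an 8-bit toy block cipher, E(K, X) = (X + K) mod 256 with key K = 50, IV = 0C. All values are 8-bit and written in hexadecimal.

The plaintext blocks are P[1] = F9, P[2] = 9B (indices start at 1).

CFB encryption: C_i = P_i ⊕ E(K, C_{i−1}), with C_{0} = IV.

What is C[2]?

C[1]: E(K, 0C) = 5C; F9 ⊕ 5C = A5.
C[2]: E(K, A5) = F5; 9B ⊕ F5 = 6E.

C[2] = 6E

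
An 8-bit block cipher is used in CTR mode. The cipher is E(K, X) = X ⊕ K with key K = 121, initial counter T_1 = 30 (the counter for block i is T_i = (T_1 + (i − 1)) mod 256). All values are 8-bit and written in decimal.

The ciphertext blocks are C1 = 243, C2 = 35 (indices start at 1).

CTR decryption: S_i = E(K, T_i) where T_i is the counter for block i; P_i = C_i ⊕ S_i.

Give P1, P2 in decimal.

P1: T = 30, S = E(K, T) = 103; 243 ⊕ 103 = 148.
P2: T = 31, S = E(K, T) = 102; 35 ⊕ 102 = 69.

P1 = 148, P2 = 69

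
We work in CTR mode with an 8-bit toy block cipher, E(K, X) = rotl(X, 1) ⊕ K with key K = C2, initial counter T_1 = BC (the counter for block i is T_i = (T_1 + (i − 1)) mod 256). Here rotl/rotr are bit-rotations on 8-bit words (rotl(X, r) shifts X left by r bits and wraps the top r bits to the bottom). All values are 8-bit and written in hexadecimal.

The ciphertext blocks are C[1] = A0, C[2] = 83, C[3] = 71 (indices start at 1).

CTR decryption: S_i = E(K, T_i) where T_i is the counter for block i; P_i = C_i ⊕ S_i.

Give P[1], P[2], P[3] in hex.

P[1]: T = BC, S = E(K, T) = BB; A0 ⊕ BB = 1B.
P[2]: T = BD, S = E(K, T) = B9; 83 ⊕ B9 = 3A.
P[3]: T = BE, S = E(K, T) = BF; 71 ⊕ BF = CE.

P[1] = 1B, P[2] = 3A, P[3] = CE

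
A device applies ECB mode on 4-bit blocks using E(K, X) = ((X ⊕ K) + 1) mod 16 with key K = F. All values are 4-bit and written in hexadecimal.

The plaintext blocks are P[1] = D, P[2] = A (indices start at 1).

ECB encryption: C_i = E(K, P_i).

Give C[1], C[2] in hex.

C[1]: E(K, D) = 3.
C[2]: E(K, A) = 6.

C[1] = 3, C[2] = 6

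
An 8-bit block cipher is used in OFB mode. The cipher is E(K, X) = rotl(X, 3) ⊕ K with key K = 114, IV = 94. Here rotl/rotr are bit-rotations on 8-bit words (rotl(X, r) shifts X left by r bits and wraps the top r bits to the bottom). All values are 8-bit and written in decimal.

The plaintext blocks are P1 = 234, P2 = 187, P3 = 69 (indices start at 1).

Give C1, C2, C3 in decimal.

C1 = 106, C2 = 205, C3 = 132

OFB encryption: S_i = E(K, S_{i−1}) with S_{0} = IV; C_i = P_i ⊕ S_i.
C1: S = E(K, 94) = 128; 234 ⊕ 128 = 106.
C2: S = E(K, 128) = 118; 187 ⊕ 118 = 205.
C3: S = E(K, 118) = 193; 69 ⊕ 193 = 132.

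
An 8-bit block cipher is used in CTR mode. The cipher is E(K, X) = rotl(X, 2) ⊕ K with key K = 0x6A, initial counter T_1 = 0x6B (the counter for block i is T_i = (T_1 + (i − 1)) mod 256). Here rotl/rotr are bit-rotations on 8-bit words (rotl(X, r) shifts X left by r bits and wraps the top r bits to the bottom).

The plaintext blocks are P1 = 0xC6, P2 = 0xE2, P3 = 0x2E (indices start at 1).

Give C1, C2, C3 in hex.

C1 = 0x01, C2 = 0x39, C3 = 0xF1

CTR encryption: S_i = E(K, T_i) where T_i is the counter for block i; C_i = P_i ⊕ S_i.
C1: T = 0x6B, S = E(K, T) = 0xC7; 0xC6 ⊕ 0xC7 = 0x01.
C2: T = 0x6C, S = E(K, T) = 0xDB; 0xE2 ⊕ 0xDB = 0x39.
C3: T = 0x6D, S = E(K, T) = 0xDF; 0x2E ⊕ 0xDF = 0xF1.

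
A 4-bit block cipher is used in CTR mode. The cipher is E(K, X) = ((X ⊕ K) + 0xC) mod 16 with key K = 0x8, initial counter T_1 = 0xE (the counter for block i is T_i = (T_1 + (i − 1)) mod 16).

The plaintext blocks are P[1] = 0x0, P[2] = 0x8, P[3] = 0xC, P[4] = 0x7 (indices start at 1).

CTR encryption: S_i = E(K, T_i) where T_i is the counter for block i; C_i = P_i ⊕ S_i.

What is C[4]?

C[4] = 0x2

C[1]: T = 0xE, S = E(K, T) = 0x2; 0x0 ⊕ 0x2 = 0x2.
C[2]: T = 0xF, S = E(K, T) = 0x3; 0x8 ⊕ 0x3 = 0xB.
C[3]: T = 0x0, S = E(K, T) = 0x4; 0xC ⊕ 0x4 = 0x8.
C[4]: T = 0x1, S = E(K, T) = 0x5; 0x7 ⊕ 0x5 = 0x2.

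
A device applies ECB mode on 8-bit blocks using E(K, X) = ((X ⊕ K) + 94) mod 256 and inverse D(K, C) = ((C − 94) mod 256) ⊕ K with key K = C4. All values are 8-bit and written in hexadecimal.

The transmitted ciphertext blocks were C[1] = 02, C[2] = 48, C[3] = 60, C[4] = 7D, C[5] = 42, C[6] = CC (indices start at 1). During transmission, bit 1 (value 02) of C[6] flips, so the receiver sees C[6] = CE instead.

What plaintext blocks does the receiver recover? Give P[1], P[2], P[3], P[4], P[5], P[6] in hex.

P[1] = AA, P[2] = 70, P[3] = 08, P[4] = 2D, P[5] = 6A, P[6] = FE

ECB decryption: P_i = D(K, C_i).
Only C[6] changed, to CE. In ECB, a change in C_i affects only P_i. Decrypting the received ciphertext:
P[1]: D(K, 02) = AA.
P[2]: D(K, 48) = 70.
P[3]: D(K, 60) = 08.
P[4]: D(K, 7D) = 2D.
P[5]: D(K, 42) = 6A.
P[6]: D(K, CE) = FE.
Blocks that differ from the original plaintext: P[6].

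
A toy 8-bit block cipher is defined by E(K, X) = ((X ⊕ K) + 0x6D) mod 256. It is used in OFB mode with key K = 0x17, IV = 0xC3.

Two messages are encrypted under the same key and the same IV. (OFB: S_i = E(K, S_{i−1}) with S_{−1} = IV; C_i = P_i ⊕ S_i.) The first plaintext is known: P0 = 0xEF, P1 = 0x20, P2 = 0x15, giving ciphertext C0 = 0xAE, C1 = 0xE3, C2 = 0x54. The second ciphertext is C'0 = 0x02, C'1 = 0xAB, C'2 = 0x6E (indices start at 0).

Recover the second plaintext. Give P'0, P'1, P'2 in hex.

P'0 = 0x43, P'1 = 0x68, P'2 = 0x2F

In OFB with a reused IV, both messages share the same keystream S_i, so C_i ⊕ C'_i = P_i ⊕ P'_i and thus P'_i = P_i ⊕ C_i ⊕ C'_i.
P'0: 0xEF ⊕ 0xAE ⊕ 0x02 = 0x43.
P'1: 0x20 ⊕ 0xE3 ⊕ 0xAB = 0x68.
P'2: 0x15 ⊕ 0x54 ⊕ 0x6E = 0x2F.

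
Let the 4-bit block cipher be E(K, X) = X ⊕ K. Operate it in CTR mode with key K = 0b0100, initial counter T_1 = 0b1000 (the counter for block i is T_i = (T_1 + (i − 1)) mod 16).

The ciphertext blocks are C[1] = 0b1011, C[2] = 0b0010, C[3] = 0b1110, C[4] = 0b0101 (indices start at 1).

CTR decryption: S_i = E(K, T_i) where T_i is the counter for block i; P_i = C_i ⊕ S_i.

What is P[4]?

P[4] = 0b1010

P[4]: T = 0b1011, S = E(K, T) = 0b1111; 0b0101 ⊕ 0b1111 = 0b1010.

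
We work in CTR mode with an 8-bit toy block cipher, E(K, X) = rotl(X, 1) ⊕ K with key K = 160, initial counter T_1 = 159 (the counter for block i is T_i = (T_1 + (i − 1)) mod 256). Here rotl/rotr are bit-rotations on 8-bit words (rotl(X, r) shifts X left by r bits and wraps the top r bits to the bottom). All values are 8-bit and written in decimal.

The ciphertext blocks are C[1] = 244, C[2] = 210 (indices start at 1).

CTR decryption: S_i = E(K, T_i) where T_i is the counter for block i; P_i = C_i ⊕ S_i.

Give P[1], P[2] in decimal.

P[1]: T = 159, S = E(K, T) = 159; 244 ⊕ 159 = 107.
P[2]: T = 160, S = E(K, T) = 225; 210 ⊕ 225 = 51.

P[1] = 107, P[2] = 51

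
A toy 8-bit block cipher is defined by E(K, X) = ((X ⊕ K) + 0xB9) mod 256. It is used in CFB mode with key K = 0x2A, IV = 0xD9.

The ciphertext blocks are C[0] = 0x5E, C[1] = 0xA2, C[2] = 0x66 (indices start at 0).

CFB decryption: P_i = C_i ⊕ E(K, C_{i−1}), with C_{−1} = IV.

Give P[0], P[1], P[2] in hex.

P[0] = 0xF2, P[1] = 0x8F, P[2] = 0x27

P[0]: E(K, 0xD9) = 0xAC; 0x5E ⊕ 0xAC = 0xF2.
P[1]: E(K, 0x5E) = 0x2D; 0xA2 ⊕ 0x2D = 0x8F.
P[2]: E(K, 0xA2) = 0x41; 0x66 ⊕ 0x41 = 0x27.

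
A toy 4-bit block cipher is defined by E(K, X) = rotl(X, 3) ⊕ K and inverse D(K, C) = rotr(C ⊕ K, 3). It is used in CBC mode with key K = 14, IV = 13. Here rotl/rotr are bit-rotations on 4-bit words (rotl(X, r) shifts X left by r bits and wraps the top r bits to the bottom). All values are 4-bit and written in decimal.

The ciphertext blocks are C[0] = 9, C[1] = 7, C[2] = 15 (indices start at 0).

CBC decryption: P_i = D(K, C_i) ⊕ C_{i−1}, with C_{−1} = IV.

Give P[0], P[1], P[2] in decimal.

P[0]: D(K, 9) = 14; 14 ⊕ 13 = 3.
P[1]: D(K, 7) = 3; 3 ⊕ 9 = 10.
P[2]: D(K, 15) = 2; 2 ⊕ 7 = 5.

P[0] = 3, P[1] = 10, P[2] = 5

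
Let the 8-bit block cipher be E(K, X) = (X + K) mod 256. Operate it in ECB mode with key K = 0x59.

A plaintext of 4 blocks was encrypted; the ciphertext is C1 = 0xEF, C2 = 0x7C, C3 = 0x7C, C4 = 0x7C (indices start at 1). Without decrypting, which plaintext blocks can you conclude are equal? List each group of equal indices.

ECB encrypts each block independently with the same key, so equal ciphertext blocks imply equal plaintext blocks.
C2 = C3 = C4 = 0x7C, so P2 = P3 = P4.

P2 = P3 = P4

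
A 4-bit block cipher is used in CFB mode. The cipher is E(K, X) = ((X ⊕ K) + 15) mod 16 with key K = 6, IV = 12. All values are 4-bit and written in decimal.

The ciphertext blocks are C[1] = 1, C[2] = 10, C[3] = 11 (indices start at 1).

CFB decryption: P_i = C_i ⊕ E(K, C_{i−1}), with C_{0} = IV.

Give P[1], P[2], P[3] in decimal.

P[1]: E(K, 12) = 9; 1 ⊕ 9 = 8.
P[2]: E(K, 1) = 6; 10 ⊕ 6 = 12.
P[3]: E(K, 10) = 11; 11 ⊕ 11 = 0.

P[1] = 8, P[2] = 12, P[3] = 0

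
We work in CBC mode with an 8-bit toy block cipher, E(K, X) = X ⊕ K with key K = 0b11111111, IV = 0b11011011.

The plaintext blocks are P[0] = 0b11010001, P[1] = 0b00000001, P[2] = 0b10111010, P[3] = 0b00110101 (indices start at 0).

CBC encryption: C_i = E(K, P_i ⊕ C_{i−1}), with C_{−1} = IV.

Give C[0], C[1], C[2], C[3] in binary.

C[0] = 0b11110101, C[1] = 0b00001011, C[2] = 0b01001110, C[3] = 0b10000100

C[0]: P[0] ⊕ 0b11011011 = 0b00001010; E(K, 0b00001010) = 0b11110101.
C[1]: P[1] ⊕ 0b11110101 = 0b11110100; E(K, 0b11110100) = 0b00001011.
C[2]: P[2] ⊕ 0b00001011 = 0b10110001; E(K, 0b10110001) = 0b01001110.
C[3]: P[3] ⊕ 0b01001110 = 0b01111011; E(K, 0b01111011) = 0b10000100.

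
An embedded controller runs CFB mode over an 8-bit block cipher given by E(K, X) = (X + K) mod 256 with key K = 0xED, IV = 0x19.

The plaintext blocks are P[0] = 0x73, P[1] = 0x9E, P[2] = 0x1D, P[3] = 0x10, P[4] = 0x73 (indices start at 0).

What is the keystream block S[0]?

0x06

CFB encryption: C_i = P_i ⊕ E(K, C_{i−1}), with C_{−1} = IV.
C[0]: E(K, 0x19) = 0x06; 0x73 ⊕ 0x06 = 0x75.
So S[0] = 0x06.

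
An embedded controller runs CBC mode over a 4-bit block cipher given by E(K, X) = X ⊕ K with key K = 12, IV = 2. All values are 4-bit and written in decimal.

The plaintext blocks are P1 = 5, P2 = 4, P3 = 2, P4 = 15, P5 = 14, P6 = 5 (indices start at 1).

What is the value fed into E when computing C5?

0

CBC encryption: C_i = E(K, P_i ⊕ C_{i−1}), with C_{0} = IV.
C1: P1 ⊕ 2 = 7; E(K, 7) = 11.
C2: P2 ⊕ 11 = 15; E(K, 15) = 3.
C3: P3 ⊕ 3 = 1; E(K, 1) = 13.
C4: P4 ⊕ 13 = 2; E(K, 2) = 14.
C5: P5 ⊕ 14 = 0; E(K, 0) = 12.
So the input to E for block 5 is 0.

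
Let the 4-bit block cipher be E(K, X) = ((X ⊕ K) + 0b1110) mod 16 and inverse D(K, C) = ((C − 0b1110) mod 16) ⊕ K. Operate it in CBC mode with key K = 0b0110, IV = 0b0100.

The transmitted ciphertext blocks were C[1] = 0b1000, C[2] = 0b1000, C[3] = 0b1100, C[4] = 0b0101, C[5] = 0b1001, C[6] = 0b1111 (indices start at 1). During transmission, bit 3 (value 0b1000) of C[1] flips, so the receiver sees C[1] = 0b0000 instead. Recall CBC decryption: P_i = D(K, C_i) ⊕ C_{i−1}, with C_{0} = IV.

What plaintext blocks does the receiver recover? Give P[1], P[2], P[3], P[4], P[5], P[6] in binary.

Only C[1] changed, to 0b0000. In CBC, a change in C_i garbles P_i and flips the same bit in P_{i+1}. Decrypting the received ciphertext:
P[1]: D(K, 0b0000) = 0b0100; 0b0100 ⊕ 0b0100 = 0b0000.
P[2]: D(K, 0b1000) = 0b1100; 0b1100 ⊕ 0b0000 = 0b1100.
P[3]: D(K, 0b1100) = 0b1000; 0b1000 ⊕ 0b1000 = 0b0000.
P[4]: D(K, 0b0101) = 0b0001; 0b0001 ⊕ 0b1100 = 0b1101.
P[5]: D(K, 0b1001) = 0b1101; 0b1101 ⊕ 0b0101 = 0b1000.
P[6]: D(K, 0b1111) = 0b0111; 0b0111 ⊕ 0b1001 = 0b1110.
Blocks that differ from the original plaintext: P[1], P[2].

P[1] = 0b0000, P[2] = 0b1100, P[3] = 0b0000, P[4] = 0b1101, P[5] = 0b1000, P[6] = 0b1110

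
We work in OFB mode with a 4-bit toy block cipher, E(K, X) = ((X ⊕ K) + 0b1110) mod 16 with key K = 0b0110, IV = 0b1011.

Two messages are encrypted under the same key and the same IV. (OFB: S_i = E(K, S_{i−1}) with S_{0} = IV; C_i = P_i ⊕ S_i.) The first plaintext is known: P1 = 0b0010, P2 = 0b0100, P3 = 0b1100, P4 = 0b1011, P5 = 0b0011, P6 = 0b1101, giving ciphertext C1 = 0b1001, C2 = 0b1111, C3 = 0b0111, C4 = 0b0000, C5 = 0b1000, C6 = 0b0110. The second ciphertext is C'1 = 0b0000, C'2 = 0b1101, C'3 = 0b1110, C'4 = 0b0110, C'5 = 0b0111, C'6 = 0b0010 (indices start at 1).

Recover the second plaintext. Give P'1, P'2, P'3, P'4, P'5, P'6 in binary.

In OFB with a reused IV, both messages share the same keystream S_i, so C_i ⊕ C'_i = P_i ⊕ P'_i and thus P'_i = P_i ⊕ C_i ⊕ C'_i.
P'1: 0b0010 ⊕ 0b1001 ⊕ 0b0000 = 0b1011.
P'2: 0b0100 ⊕ 0b1111 ⊕ 0b1101 = 0b0110.
P'3: 0b1100 ⊕ 0b0111 ⊕ 0b1110 = 0b0101.
P'4: 0b1011 ⊕ 0b0000 ⊕ 0b0110 = 0b1101.
P'5: 0b0011 ⊕ 0b1000 ⊕ 0b0111 = 0b1100.
P'6: 0b1101 ⊕ 0b0110 ⊕ 0b0010 = 0b1001.

P'1 = 0b1011, P'2 = 0b0110, P'3 = 0b0101, P'4 = 0b1101, P'5 = 0b1100, P'6 = 0b1001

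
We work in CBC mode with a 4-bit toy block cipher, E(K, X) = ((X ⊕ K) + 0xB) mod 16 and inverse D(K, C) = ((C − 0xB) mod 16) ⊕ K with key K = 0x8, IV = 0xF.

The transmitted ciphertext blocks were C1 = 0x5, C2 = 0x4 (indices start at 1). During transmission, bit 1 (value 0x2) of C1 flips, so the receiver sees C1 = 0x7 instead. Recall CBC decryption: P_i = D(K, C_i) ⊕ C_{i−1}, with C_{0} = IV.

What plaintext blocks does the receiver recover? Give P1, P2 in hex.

P1 = 0xB, P2 = 0x6

Only C1 changed, to 0x7. In CBC, a change in C_i garbles P_i and flips the same bit in P_{i+1}. Decrypting the received ciphertext:
P1: D(K, 0x7) = 0x4; 0x4 ⊕ 0xF = 0xB.
P2: D(K, 0x4) = 0x1; 0x1 ⊕ 0x7 = 0x6.
Blocks that differ from the original plaintext: P1, P2.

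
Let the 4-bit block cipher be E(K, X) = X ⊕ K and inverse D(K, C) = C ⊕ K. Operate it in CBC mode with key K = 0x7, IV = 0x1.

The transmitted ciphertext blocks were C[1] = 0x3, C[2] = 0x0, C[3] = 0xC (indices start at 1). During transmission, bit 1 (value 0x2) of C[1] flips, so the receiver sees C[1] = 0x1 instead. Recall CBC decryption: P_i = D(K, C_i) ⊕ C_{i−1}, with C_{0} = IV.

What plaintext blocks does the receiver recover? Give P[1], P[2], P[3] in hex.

P[1] = 0x7, P[2] = 0x6, P[3] = 0xB

Only C[1] changed, to 0x1. In CBC, a change in C_i garbles P_i and flips the same bit in P_{i+1}. Decrypting the received ciphertext:
P[1]: D(K, 0x1) = 0x6; 0x6 ⊕ 0x1 = 0x7.
P[2]: D(K, 0x0) = 0x7; 0x7 ⊕ 0x1 = 0x6.
P[3]: D(K, 0xC) = 0xB; 0xB ⊕ 0x0 = 0xB.
Blocks that differ from the original plaintext: P[1], P[2].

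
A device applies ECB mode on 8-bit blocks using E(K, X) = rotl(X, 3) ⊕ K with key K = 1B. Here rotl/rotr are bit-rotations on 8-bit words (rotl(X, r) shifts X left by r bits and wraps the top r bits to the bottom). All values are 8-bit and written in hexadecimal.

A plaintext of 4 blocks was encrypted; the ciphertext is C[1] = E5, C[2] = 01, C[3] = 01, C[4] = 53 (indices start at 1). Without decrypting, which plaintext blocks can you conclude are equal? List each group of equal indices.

ECB encrypts each block independently with the same key, so equal ciphertext blocks imply equal plaintext blocks.
C[2] = C[3] = 01, so P[2] = P[3].

P[2] = P[3]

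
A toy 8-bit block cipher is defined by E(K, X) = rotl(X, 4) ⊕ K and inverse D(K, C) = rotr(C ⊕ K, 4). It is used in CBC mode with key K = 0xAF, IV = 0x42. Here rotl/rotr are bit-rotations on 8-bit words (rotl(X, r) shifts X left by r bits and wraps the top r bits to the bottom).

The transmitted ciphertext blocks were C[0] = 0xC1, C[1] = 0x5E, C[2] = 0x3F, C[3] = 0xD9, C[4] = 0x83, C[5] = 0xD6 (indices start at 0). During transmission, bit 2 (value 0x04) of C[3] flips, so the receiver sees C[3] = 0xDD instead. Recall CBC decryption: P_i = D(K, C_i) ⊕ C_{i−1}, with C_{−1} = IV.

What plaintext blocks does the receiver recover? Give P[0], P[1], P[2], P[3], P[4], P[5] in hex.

Only C[3] changed, to 0xDD. In CBC, a change in C_i garbles P_i and flips the same bit in P_{i+1}. Decrypting the received ciphertext:
P[0]: D(K, 0xC1) = 0xE6; 0xE6 ⊕ 0x42 = 0xA4.
P[1]: D(K, 0x5E) = 0x1F; 0x1F ⊕ 0xC1 = 0xDE.
P[2]: D(K, 0x3F) = 0x09; 0x09 ⊕ 0x5E = 0x57.
P[3]: D(K, 0xDD) = 0x27; 0x27 ⊕ 0x3F = 0x18.
P[4]: D(K, 0x83) = 0xC2; 0xC2 ⊕ 0xDD = 0x1F.
P[5]: D(K, 0xD6) = 0x97; 0x97 ⊕ 0x83 = 0x14.
Blocks that differ from the original plaintext: P[3], P[4].

P[0] = 0xA4, P[1] = 0xDE, P[2] = 0x57, P[3] = 0x18, P[4] = 0x1F, P[5] = 0x14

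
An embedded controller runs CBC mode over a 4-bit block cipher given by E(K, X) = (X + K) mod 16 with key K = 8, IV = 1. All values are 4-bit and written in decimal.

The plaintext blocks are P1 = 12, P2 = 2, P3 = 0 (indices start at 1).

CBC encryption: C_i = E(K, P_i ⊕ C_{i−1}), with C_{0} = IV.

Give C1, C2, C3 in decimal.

C1: P1 ⊕ 1 = 13; E(K, 13) = 5.
C2: P2 ⊕ 5 = 7; E(K, 7) = 15.
C3: P3 ⊕ 15 = 15; E(K, 15) = 7.

C1 = 5, C2 = 15, C3 = 7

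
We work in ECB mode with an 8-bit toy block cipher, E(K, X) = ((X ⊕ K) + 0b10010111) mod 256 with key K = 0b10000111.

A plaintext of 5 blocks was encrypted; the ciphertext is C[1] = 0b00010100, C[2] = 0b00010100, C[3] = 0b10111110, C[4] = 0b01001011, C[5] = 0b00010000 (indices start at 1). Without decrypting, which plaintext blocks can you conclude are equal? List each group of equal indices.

ECB encrypts each block independently with the same key, so equal ciphertext blocks imply equal plaintext blocks.
C[1] = C[2] = 0b00010100, so P[1] = P[2].

P[1] = P[2]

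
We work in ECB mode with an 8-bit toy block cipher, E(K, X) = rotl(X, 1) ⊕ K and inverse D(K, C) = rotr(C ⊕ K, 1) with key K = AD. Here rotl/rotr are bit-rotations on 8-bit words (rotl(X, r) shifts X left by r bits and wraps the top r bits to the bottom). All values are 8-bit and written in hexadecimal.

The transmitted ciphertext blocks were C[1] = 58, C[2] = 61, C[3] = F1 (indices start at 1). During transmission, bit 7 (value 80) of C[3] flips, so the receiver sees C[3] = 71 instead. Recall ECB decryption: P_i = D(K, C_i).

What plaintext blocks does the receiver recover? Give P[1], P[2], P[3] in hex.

P[1] = FA, P[2] = 66, P[3] = 6E

Only C[3] changed, to 71. In ECB, a change in C_i affects only P_i. Decrypting the received ciphertext:
P[1]: D(K, 58) = FA.
P[2]: D(K, 61) = 66.
P[3]: D(K, 71) = 6E.
Blocks that differ from the original plaintext: P[3].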